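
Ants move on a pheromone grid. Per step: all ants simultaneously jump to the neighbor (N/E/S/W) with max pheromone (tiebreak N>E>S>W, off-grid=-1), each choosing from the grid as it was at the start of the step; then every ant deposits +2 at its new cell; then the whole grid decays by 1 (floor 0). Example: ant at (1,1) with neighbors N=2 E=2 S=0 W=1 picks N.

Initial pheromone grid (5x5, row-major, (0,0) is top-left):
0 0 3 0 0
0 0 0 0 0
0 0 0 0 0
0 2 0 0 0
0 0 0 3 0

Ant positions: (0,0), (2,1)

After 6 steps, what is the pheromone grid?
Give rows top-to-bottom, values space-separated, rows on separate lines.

After step 1: ants at (0,1),(3,1)
  0 1 2 0 0
  0 0 0 0 0
  0 0 0 0 0
  0 3 0 0 0
  0 0 0 2 0
After step 2: ants at (0,2),(2,1)
  0 0 3 0 0
  0 0 0 0 0
  0 1 0 0 0
  0 2 0 0 0
  0 0 0 1 0
After step 3: ants at (0,3),(3,1)
  0 0 2 1 0
  0 0 0 0 0
  0 0 0 0 0
  0 3 0 0 0
  0 0 0 0 0
After step 4: ants at (0,2),(2,1)
  0 0 3 0 0
  0 0 0 0 0
  0 1 0 0 0
  0 2 0 0 0
  0 0 0 0 0
After step 5: ants at (0,3),(3,1)
  0 0 2 1 0
  0 0 0 0 0
  0 0 0 0 0
  0 3 0 0 0
  0 0 0 0 0
After step 6: ants at (0,2),(2,1)
  0 0 3 0 0
  0 0 0 0 0
  0 1 0 0 0
  0 2 0 0 0
  0 0 0 0 0

0 0 3 0 0
0 0 0 0 0
0 1 0 0 0
0 2 0 0 0
0 0 0 0 0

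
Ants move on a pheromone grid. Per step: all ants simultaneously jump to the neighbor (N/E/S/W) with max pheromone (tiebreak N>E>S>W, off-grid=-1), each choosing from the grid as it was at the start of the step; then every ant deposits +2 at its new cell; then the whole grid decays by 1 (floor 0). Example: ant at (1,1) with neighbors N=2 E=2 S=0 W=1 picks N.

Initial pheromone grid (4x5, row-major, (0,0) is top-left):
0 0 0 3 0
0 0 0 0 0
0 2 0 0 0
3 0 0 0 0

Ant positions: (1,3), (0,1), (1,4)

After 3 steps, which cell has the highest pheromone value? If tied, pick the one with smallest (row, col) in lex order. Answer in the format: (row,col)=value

Answer: (0,3)=8

Derivation:
Step 1: ant0:(1,3)->N->(0,3) | ant1:(0,1)->E->(0,2) | ant2:(1,4)->N->(0,4)
  grid max=4 at (0,3)
Step 2: ant0:(0,3)->E->(0,4) | ant1:(0,2)->E->(0,3) | ant2:(0,4)->W->(0,3)
  grid max=7 at (0,3)
Step 3: ant0:(0,4)->W->(0,3) | ant1:(0,3)->E->(0,4) | ant2:(0,3)->E->(0,4)
  grid max=8 at (0,3)
Final grid:
  0 0 0 8 5
  0 0 0 0 0
  0 0 0 0 0
  0 0 0 0 0
Max pheromone 8 at (0,3)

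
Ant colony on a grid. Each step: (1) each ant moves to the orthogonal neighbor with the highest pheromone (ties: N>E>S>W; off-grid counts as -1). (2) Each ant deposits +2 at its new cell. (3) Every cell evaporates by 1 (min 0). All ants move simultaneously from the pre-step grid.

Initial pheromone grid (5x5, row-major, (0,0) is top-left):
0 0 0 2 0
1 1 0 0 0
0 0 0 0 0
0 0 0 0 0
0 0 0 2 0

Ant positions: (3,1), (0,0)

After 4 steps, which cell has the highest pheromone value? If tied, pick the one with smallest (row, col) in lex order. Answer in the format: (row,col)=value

Answer: (0,0)=3

Derivation:
Step 1: ant0:(3,1)->N->(2,1) | ant1:(0,0)->S->(1,0)
  grid max=2 at (1,0)
Step 2: ant0:(2,1)->N->(1,1) | ant1:(1,0)->N->(0,0)
  grid max=1 at (0,0)
Step 3: ant0:(1,1)->W->(1,0) | ant1:(0,0)->S->(1,0)
  grid max=4 at (1,0)
Step 4: ant0:(1,0)->N->(0,0) | ant1:(1,0)->N->(0,0)
  grid max=3 at (0,0)
Final grid:
  3 0 0 0 0
  3 0 0 0 0
  0 0 0 0 0
  0 0 0 0 0
  0 0 0 0 0
Max pheromone 3 at (0,0)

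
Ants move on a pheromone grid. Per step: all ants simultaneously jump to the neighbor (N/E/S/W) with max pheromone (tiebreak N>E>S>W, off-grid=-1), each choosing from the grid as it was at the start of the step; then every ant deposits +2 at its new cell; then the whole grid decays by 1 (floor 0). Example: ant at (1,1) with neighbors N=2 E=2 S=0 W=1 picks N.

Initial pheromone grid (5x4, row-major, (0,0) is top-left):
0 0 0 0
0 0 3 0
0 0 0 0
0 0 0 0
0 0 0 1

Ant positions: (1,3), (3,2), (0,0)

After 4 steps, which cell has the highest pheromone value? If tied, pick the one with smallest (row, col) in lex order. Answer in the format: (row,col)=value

Step 1: ant0:(1,3)->W->(1,2) | ant1:(3,2)->N->(2,2) | ant2:(0,0)->E->(0,1)
  grid max=4 at (1,2)
Step 2: ant0:(1,2)->S->(2,2) | ant1:(2,2)->N->(1,2) | ant2:(0,1)->E->(0,2)
  grid max=5 at (1,2)
Step 3: ant0:(2,2)->N->(1,2) | ant1:(1,2)->S->(2,2) | ant2:(0,2)->S->(1,2)
  grid max=8 at (1,2)
Step 4: ant0:(1,2)->S->(2,2) | ant1:(2,2)->N->(1,2) | ant2:(1,2)->S->(2,2)
  grid max=9 at (1,2)
Final grid:
  0 0 0 0
  0 0 9 0
  0 0 6 0
  0 0 0 0
  0 0 0 0
Max pheromone 9 at (1,2)

Answer: (1,2)=9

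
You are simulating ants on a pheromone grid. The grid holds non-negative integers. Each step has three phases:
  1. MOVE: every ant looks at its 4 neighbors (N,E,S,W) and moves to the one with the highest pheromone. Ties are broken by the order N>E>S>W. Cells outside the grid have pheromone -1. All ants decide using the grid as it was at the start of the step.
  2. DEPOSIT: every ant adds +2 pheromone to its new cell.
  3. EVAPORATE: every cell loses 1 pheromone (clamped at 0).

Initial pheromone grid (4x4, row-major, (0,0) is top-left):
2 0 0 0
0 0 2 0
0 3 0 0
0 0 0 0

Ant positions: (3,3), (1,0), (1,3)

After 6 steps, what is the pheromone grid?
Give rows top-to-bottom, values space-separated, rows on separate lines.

After step 1: ants at (2,3),(0,0),(1,2)
  3 0 0 0
  0 0 3 0
  0 2 0 1
  0 0 0 0
After step 2: ants at (1,3),(0,1),(0,2)
  2 1 1 0
  0 0 2 1
  0 1 0 0
  0 0 0 0
After step 3: ants at (1,2),(0,0),(1,2)
  3 0 0 0
  0 0 5 0
  0 0 0 0
  0 0 0 0
After step 4: ants at (0,2),(0,1),(0,2)
  2 1 3 0
  0 0 4 0
  0 0 0 0
  0 0 0 0
After step 5: ants at (1,2),(0,2),(1,2)
  1 0 4 0
  0 0 7 0
  0 0 0 0
  0 0 0 0
After step 6: ants at (0,2),(1,2),(0,2)
  0 0 7 0
  0 0 8 0
  0 0 0 0
  0 0 0 0

0 0 7 0
0 0 8 0
0 0 0 0
0 0 0 0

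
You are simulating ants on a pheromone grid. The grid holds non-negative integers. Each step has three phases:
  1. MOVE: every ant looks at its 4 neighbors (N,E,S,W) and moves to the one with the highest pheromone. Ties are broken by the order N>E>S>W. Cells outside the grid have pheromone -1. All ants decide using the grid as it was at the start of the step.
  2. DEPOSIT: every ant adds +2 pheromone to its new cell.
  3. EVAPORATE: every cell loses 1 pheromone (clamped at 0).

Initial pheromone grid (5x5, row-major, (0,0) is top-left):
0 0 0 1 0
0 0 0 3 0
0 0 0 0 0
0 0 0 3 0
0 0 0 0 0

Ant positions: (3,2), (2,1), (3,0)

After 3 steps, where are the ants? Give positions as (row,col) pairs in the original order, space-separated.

Step 1: ant0:(3,2)->E->(3,3) | ant1:(2,1)->N->(1,1) | ant2:(3,0)->N->(2,0)
  grid max=4 at (3,3)
Step 2: ant0:(3,3)->N->(2,3) | ant1:(1,1)->N->(0,1) | ant2:(2,0)->N->(1,0)
  grid max=3 at (3,3)
Step 3: ant0:(2,3)->S->(3,3) | ant1:(0,1)->E->(0,2) | ant2:(1,0)->N->(0,0)
  grid max=4 at (3,3)

(3,3) (0,2) (0,0)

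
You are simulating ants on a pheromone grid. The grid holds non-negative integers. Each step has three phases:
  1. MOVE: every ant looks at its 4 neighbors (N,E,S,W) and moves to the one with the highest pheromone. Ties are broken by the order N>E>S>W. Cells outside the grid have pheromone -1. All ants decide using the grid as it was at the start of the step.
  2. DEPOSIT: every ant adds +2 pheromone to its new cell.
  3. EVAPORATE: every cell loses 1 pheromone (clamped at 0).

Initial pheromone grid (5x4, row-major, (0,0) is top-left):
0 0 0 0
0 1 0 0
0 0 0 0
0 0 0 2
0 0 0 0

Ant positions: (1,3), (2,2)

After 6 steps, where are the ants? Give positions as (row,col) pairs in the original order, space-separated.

Step 1: ant0:(1,3)->N->(0,3) | ant1:(2,2)->N->(1,2)
  grid max=1 at (0,3)
Step 2: ant0:(0,3)->S->(1,3) | ant1:(1,2)->N->(0,2)
  grid max=1 at (0,2)
Step 3: ant0:(1,3)->N->(0,3) | ant1:(0,2)->E->(0,3)
  grid max=3 at (0,3)
Step 4: ant0:(0,3)->S->(1,3) | ant1:(0,3)->S->(1,3)
  grid max=3 at (1,3)
Step 5: ant0:(1,3)->N->(0,3) | ant1:(1,3)->N->(0,3)
  grid max=5 at (0,3)
Step 6: ant0:(0,3)->S->(1,3) | ant1:(0,3)->S->(1,3)
  grid max=5 at (1,3)

(1,3) (1,3)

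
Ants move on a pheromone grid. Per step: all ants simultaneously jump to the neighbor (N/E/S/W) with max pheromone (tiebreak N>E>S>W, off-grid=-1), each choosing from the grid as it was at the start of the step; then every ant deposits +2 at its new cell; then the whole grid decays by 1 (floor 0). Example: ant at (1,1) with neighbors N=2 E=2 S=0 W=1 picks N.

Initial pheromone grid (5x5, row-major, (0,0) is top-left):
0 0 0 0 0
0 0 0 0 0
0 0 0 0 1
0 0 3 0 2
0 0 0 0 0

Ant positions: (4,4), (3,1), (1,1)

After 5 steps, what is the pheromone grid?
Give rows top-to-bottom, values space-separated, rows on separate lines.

After step 1: ants at (3,4),(3,2),(0,1)
  0 1 0 0 0
  0 0 0 0 0
  0 0 0 0 0
  0 0 4 0 3
  0 0 0 0 0
After step 2: ants at (2,4),(2,2),(0,2)
  0 0 1 0 0
  0 0 0 0 0
  0 0 1 0 1
  0 0 3 0 2
  0 0 0 0 0
After step 3: ants at (3,4),(3,2),(0,3)
  0 0 0 1 0
  0 0 0 0 0
  0 0 0 0 0
  0 0 4 0 3
  0 0 0 0 0
After step 4: ants at (2,4),(2,2),(0,4)
  0 0 0 0 1
  0 0 0 0 0
  0 0 1 0 1
  0 0 3 0 2
  0 0 0 0 0
After step 5: ants at (3,4),(3,2),(1,4)
  0 0 0 0 0
  0 0 0 0 1
  0 0 0 0 0
  0 0 4 0 3
  0 0 0 0 0

0 0 0 0 0
0 0 0 0 1
0 0 0 0 0
0 0 4 0 3
0 0 0 0 0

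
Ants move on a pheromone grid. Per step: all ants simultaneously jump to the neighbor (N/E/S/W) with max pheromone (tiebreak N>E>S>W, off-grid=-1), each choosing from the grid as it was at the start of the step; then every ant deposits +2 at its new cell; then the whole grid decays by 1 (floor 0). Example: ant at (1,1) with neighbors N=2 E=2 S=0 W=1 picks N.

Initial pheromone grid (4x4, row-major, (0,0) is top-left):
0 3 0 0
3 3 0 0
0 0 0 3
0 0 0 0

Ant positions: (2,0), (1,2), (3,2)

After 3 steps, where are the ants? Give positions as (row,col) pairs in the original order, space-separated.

Step 1: ant0:(2,0)->N->(1,0) | ant1:(1,2)->W->(1,1) | ant2:(3,2)->N->(2,2)
  grid max=4 at (1,0)
Step 2: ant0:(1,0)->E->(1,1) | ant1:(1,1)->W->(1,0) | ant2:(2,2)->E->(2,3)
  grid max=5 at (1,0)
Step 3: ant0:(1,1)->W->(1,0) | ant1:(1,0)->E->(1,1) | ant2:(2,3)->N->(1,3)
  grid max=6 at (1,0)

(1,0) (1,1) (1,3)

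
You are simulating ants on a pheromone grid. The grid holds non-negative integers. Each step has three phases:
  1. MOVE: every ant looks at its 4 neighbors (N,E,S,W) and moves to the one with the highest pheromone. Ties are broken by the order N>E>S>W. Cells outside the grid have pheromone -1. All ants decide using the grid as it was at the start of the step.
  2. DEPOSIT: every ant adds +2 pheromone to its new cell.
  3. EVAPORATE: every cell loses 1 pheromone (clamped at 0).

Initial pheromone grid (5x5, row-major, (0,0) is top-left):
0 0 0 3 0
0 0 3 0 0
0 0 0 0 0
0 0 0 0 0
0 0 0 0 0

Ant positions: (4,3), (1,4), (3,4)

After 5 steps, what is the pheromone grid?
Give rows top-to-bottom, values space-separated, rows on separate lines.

After step 1: ants at (3,3),(0,4),(2,4)
  0 0 0 2 1
  0 0 2 0 0
  0 0 0 0 1
  0 0 0 1 0
  0 0 0 0 0
After step 2: ants at (2,3),(0,3),(1,4)
  0 0 0 3 0
  0 0 1 0 1
  0 0 0 1 0
  0 0 0 0 0
  0 0 0 0 0
After step 3: ants at (1,3),(0,4),(0,4)
  0 0 0 2 3
  0 0 0 1 0
  0 0 0 0 0
  0 0 0 0 0
  0 0 0 0 0
After step 4: ants at (0,3),(0,3),(0,3)
  0 0 0 7 2
  0 0 0 0 0
  0 0 0 0 0
  0 0 0 0 0
  0 0 0 0 0
After step 5: ants at (0,4),(0,4),(0,4)
  0 0 0 6 7
  0 0 0 0 0
  0 0 0 0 0
  0 0 0 0 0
  0 0 0 0 0

0 0 0 6 7
0 0 0 0 0
0 0 0 0 0
0 0 0 0 0
0 0 0 0 0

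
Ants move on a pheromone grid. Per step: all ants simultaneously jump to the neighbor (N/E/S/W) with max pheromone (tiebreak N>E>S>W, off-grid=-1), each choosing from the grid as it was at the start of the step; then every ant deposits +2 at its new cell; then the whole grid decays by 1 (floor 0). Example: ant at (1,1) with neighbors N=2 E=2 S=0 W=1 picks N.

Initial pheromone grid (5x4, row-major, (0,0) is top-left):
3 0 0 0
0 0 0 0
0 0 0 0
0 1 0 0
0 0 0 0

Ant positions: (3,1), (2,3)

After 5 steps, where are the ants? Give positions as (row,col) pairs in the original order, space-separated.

Step 1: ant0:(3,1)->N->(2,1) | ant1:(2,3)->N->(1,3)
  grid max=2 at (0,0)
Step 2: ant0:(2,1)->N->(1,1) | ant1:(1,3)->N->(0,3)
  grid max=1 at (0,0)
Step 3: ant0:(1,1)->N->(0,1) | ant1:(0,3)->S->(1,3)
  grid max=1 at (0,1)
Step 4: ant0:(0,1)->E->(0,2) | ant1:(1,3)->N->(0,3)
  grid max=1 at (0,2)
Step 5: ant0:(0,2)->E->(0,3) | ant1:(0,3)->W->(0,2)
  grid max=2 at (0,2)

(0,3) (0,2)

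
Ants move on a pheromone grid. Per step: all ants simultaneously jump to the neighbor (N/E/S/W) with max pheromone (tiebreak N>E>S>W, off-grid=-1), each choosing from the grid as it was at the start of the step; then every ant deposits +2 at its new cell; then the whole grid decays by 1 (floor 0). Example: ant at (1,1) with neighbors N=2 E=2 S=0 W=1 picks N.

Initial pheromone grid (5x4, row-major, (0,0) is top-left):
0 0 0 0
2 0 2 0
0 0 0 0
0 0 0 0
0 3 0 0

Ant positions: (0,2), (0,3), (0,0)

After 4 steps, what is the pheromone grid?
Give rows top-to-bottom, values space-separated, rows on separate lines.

After step 1: ants at (1,2),(1,3),(1,0)
  0 0 0 0
  3 0 3 1
  0 0 0 0
  0 0 0 0
  0 2 0 0
After step 2: ants at (1,3),(1,2),(0,0)
  1 0 0 0
  2 0 4 2
  0 0 0 0
  0 0 0 0
  0 1 0 0
After step 3: ants at (1,2),(1,3),(1,0)
  0 0 0 0
  3 0 5 3
  0 0 0 0
  0 0 0 0
  0 0 0 0
After step 4: ants at (1,3),(1,2),(0,0)
  1 0 0 0
  2 0 6 4
  0 0 0 0
  0 0 0 0
  0 0 0 0

1 0 0 0
2 0 6 4
0 0 0 0
0 0 0 0
0 0 0 0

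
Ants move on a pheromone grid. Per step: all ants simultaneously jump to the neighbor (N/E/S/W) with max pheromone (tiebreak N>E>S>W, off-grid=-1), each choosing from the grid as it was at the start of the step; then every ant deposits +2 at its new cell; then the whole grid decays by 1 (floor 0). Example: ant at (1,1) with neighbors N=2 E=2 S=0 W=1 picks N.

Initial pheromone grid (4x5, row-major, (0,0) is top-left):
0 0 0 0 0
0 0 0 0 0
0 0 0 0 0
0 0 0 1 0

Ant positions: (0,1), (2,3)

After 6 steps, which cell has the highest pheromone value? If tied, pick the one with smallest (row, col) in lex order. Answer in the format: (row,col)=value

Step 1: ant0:(0,1)->E->(0,2) | ant1:(2,3)->S->(3,3)
  grid max=2 at (3,3)
Step 2: ant0:(0,2)->E->(0,3) | ant1:(3,3)->N->(2,3)
  grid max=1 at (0,3)
Step 3: ant0:(0,3)->E->(0,4) | ant1:(2,3)->S->(3,3)
  grid max=2 at (3,3)
Step 4: ant0:(0,4)->S->(1,4) | ant1:(3,3)->N->(2,3)
  grid max=1 at (1,4)
Step 5: ant0:(1,4)->N->(0,4) | ant1:(2,3)->S->(3,3)
  grid max=2 at (3,3)
Step 6: ant0:(0,4)->S->(1,4) | ant1:(3,3)->N->(2,3)
  grid max=1 at (1,4)
Final grid:
  0 0 0 0 0
  0 0 0 0 1
  0 0 0 1 0
  0 0 0 1 0
Max pheromone 1 at (1,4)

Answer: (1,4)=1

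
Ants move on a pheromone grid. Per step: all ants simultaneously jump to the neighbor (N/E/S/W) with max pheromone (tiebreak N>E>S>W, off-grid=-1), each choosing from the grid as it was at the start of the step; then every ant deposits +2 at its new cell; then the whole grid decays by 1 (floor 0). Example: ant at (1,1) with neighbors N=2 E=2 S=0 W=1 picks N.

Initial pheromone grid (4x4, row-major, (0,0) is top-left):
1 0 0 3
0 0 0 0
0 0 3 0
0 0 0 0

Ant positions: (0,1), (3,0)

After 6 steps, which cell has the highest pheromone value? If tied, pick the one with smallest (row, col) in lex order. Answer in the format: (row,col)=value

Step 1: ant0:(0,1)->W->(0,0) | ant1:(3,0)->N->(2,0)
  grid max=2 at (0,0)
Step 2: ant0:(0,0)->E->(0,1) | ant1:(2,0)->N->(1,0)
  grid max=1 at (0,0)
Step 3: ant0:(0,1)->W->(0,0) | ant1:(1,0)->N->(0,0)
  grid max=4 at (0,0)
Step 4: ant0:(0,0)->E->(0,1) | ant1:(0,0)->E->(0,1)
  grid max=3 at (0,0)
Step 5: ant0:(0,1)->W->(0,0) | ant1:(0,1)->W->(0,0)
  grid max=6 at (0,0)
Step 6: ant0:(0,0)->E->(0,1) | ant1:(0,0)->E->(0,1)
  grid max=5 at (0,0)
Final grid:
  5 5 0 0
  0 0 0 0
  0 0 0 0
  0 0 0 0
Max pheromone 5 at (0,0)

Answer: (0,0)=5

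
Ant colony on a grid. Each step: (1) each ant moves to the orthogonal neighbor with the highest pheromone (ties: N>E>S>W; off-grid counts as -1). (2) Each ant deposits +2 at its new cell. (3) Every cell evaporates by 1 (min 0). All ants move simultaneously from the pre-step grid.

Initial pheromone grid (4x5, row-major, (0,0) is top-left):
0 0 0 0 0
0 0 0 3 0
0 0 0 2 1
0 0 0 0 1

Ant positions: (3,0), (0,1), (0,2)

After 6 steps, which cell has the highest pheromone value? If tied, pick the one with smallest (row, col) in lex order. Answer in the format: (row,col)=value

Step 1: ant0:(3,0)->N->(2,0) | ant1:(0,1)->E->(0,2) | ant2:(0,2)->E->(0,3)
  grid max=2 at (1,3)
Step 2: ant0:(2,0)->N->(1,0) | ant1:(0,2)->E->(0,3) | ant2:(0,3)->S->(1,3)
  grid max=3 at (1,3)
Step 3: ant0:(1,0)->N->(0,0) | ant1:(0,3)->S->(1,3) | ant2:(1,3)->N->(0,3)
  grid max=4 at (1,3)
Step 4: ant0:(0,0)->E->(0,1) | ant1:(1,3)->N->(0,3) | ant2:(0,3)->S->(1,3)
  grid max=5 at (1,3)
Step 5: ant0:(0,1)->E->(0,2) | ant1:(0,3)->S->(1,3) | ant2:(1,3)->N->(0,3)
  grid max=6 at (1,3)
Step 6: ant0:(0,2)->E->(0,3) | ant1:(1,3)->N->(0,3) | ant2:(0,3)->S->(1,3)
  grid max=8 at (0,3)
Final grid:
  0 0 0 8 0
  0 0 0 7 0
  0 0 0 0 0
  0 0 0 0 0
Max pheromone 8 at (0,3)

Answer: (0,3)=8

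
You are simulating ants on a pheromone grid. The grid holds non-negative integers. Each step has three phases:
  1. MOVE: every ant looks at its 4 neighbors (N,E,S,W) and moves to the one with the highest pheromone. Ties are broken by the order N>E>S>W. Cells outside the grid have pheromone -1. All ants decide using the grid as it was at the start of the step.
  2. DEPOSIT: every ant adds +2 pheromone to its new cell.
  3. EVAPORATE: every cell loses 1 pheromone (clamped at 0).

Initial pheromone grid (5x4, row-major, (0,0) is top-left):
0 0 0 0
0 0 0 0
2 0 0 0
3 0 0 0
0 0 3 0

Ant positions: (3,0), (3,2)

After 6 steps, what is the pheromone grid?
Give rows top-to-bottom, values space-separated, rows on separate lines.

After step 1: ants at (2,0),(4,2)
  0 0 0 0
  0 0 0 0
  3 0 0 0
  2 0 0 0
  0 0 4 0
After step 2: ants at (3,0),(3,2)
  0 0 0 0
  0 0 0 0
  2 0 0 0
  3 0 1 0
  0 0 3 0
After step 3: ants at (2,0),(4,2)
  0 0 0 0
  0 0 0 0
  3 0 0 0
  2 0 0 0
  0 0 4 0
After step 4: ants at (3,0),(3,2)
  0 0 0 0
  0 0 0 0
  2 0 0 0
  3 0 1 0
  0 0 3 0
After step 5: ants at (2,0),(4,2)
  0 0 0 0
  0 0 0 0
  3 0 0 0
  2 0 0 0
  0 0 4 0
After step 6: ants at (3,0),(3,2)
  0 0 0 0
  0 0 0 0
  2 0 0 0
  3 0 1 0
  0 0 3 0

0 0 0 0
0 0 0 0
2 0 0 0
3 0 1 0
0 0 3 0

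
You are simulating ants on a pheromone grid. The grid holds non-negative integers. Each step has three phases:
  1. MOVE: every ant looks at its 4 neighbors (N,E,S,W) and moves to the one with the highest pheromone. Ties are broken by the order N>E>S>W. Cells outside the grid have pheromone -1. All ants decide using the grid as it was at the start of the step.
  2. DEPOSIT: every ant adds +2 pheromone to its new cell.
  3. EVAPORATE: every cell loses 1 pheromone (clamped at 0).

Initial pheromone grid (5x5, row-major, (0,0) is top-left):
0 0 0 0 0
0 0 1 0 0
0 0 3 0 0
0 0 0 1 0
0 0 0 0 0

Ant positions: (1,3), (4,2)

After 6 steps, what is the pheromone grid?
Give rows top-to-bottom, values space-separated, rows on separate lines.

After step 1: ants at (1,2),(3,2)
  0 0 0 0 0
  0 0 2 0 0
  0 0 2 0 0
  0 0 1 0 0
  0 0 0 0 0
After step 2: ants at (2,2),(2,2)
  0 0 0 0 0
  0 0 1 0 0
  0 0 5 0 0
  0 0 0 0 0
  0 0 0 0 0
After step 3: ants at (1,2),(1,2)
  0 0 0 0 0
  0 0 4 0 0
  0 0 4 0 0
  0 0 0 0 0
  0 0 0 0 0
After step 4: ants at (2,2),(2,2)
  0 0 0 0 0
  0 0 3 0 0
  0 0 7 0 0
  0 0 0 0 0
  0 0 0 0 0
After step 5: ants at (1,2),(1,2)
  0 0 0 0 0
  0 0 6 0 0
  0 0 6 0 0
  0 0 0 0 0
  0 0 0 0 0
After step 6: ants at (2,2),(2,2)
  0 0 0 0 0
  0 0 5 0 0
  0 0 9 0 0
  0 0 0 0 0
  0 0 0 0 0

0 0 0 0 0
0 0 5 0 0
0 0 9 0 0
0 0 0 0 0
0 0 0 0 0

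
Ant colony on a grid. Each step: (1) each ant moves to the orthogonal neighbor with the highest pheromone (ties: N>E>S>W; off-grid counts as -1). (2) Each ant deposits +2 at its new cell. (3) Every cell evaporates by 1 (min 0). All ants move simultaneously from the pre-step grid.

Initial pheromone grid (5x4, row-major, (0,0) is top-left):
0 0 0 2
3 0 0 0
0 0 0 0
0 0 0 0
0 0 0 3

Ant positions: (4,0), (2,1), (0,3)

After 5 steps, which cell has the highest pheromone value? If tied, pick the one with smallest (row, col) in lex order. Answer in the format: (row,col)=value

Answer: (1,0)=6

Derivation:
Step 1: ant0:(4,0)->N->(3,0) | ant1:(2,1)->N->(1,1) | ant2:(0,3)->S->(1,3)
  grid max=2 at (1,0)
Step 2: ant0:(3,0)->N->(2,0) | ant1:(1,1)->W->(1,0) | ant2:(1,3)->N->(0,3)
  grid max=3 at (1,0)
Step 3: ant0:(2,0)->N->(1,0) | ant1:(1,0)->S->(2,0) | ant2:(0,3)->S->(1,3)
  grid max=4 at (1,0)
Step 4: ant0:(1,0)->S->(2,0) | ant1:(2,0)->N->(1,0) | ant2:(1,3)->N->(0,3)
  grid max=5 at (1,0)
Step 5: ant0:(2,0)->N->(1,0) | ant1:(1,0)->S->(2,0) | ant2:(0,3)->S->(1,3)
  grid max=6 at (1,0)
Final grid:
  0 0 0 1
  6 0 0 1
  4 0 0 0
  0 0 0 0
  0 0 0 0
Max pheromone 6 at (1,0)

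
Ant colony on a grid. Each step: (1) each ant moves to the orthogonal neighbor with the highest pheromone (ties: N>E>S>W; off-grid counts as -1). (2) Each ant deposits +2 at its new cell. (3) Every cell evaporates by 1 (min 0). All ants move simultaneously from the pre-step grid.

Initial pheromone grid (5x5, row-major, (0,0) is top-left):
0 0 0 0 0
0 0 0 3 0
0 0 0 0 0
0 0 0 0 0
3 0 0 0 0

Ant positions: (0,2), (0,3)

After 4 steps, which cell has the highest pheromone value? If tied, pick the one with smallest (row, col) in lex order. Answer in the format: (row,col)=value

Answer: (1,3)=7

Derivation:
Step 1: ant0:(0,2)->E->(0,3) | ant1:(0,3)->S->(1,3)
  grid max=4 at (1,3)
Step 2: ant0:(0,3)->S->(1,3) | ant1:(1,3)->N->(0,3)
  grid max=5 at (1,3)
Step 3: ant0:(1,3)->N->(0,3) | ant1:(0,3)->S->(1,3)
  grid max=6 at (1,3)
Step 4: ant0:(0,3)->S->(1,3) | ant1:(1,3)->N->(0,3)
  grid max=7 at (1,3)
Final grid:
  0 0 0 4 0
  0 0 0 7 0
  0 0 0 0 0
  0 0 0 0 0
  0 0 0 0 0
Max pheromone 7 at (1,3)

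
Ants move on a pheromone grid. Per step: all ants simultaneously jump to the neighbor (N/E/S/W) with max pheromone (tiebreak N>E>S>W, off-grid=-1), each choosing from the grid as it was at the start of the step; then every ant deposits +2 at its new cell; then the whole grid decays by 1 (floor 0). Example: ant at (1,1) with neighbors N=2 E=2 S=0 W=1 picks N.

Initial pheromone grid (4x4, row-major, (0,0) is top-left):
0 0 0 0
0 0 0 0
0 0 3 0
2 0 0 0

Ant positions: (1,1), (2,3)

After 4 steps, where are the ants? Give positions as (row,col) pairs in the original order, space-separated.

Step 1: ant0:(1,1)->N->(0,1) | ant1:(2,3)->W->(2,2)
  grid max=4 at (2,2)
Step 2: ant0:(0,1)->E->(0,2) | ant1:(2,2)->N->(1,2)
  grid max=3 at (2,2)
Step 3: ant0:(0,2)->S->(1,2) | ant1:(1,2)->S->(2,2)
  grid max=4 at (2,2)
Step 4: ant0:(1,2)->S->(2,2) | ant1:(2,2)->N->(1,2)
  grid max=5 at (2,2)

(2,2) (1,2)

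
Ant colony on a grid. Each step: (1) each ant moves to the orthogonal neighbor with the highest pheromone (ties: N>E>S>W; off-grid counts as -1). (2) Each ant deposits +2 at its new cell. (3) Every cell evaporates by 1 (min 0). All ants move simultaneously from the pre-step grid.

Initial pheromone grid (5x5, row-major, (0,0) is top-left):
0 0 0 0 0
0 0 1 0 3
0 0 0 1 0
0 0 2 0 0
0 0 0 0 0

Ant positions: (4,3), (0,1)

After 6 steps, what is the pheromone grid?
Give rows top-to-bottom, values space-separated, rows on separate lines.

After step 1: ants at (3,3),(0,2)
  0 0 1 0 0
  0 0 0 0 2
  0 0 0 0 0
  0 0 1 1 0
  0 0 0 0 0
After step 2: ants at (3,2),(0,3)
  0 0 0 1 0
  0 0 0 0 1
  0 0 0 0 0
  0 0 2 0 0
  0 0 0 0 0
After step 3: ants at (2,2),(0,4)
  0 0 0 0 1
  0 0 0 0 0
  0 0 1 0 0
  0 0 1 0 0
  0 0 0 0 0
After step 4: ants at (3,2),(1,4)
  0 0 0 0 0
  0 0 0 0 1
  0 0 0 0 0
  0 0 2 0 0
  0 0 0 0 0
After step 5: ants at (2,2),(0,4)
  0 0 0 0 1
  0 0 0 0 0
  0 0 1 0 0
  0 0 1 0 0
  0 0 0 0 0
After step 6: ants at (3,2),(1,4)
  0 0 0 0 0
  0 0 0 0 1
  0 0 0 0 0
  0 0 2 0 0
  0 0 0 0 0

0 0 0 0 0
0 0 0 0 1
0 0 0 0 0
0 0 2 0 0
0 0 0 0 0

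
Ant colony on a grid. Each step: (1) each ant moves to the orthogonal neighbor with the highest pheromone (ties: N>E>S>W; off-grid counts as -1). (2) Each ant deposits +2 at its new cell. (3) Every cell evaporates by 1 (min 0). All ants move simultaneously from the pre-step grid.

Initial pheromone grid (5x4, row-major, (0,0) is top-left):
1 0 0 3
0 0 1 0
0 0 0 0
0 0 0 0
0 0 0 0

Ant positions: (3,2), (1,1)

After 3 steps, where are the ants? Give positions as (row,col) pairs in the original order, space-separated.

Step 1: ant0:(3,2)->N->(2,2) | ant1:(1,1)->E->(1,2)
  grid max=2 at (0,3)
Step 2: ant0:(2,2)->N->(1,2) | ant1:(1,2)->S->(2,2)
  grid max=3 at (1,2)
Step 3: ant0:(1,2)->S->(2,2) | ant1:(2,2)->N->(1,2)
  grid max=4 at (1,2)

(2,2) (1,2)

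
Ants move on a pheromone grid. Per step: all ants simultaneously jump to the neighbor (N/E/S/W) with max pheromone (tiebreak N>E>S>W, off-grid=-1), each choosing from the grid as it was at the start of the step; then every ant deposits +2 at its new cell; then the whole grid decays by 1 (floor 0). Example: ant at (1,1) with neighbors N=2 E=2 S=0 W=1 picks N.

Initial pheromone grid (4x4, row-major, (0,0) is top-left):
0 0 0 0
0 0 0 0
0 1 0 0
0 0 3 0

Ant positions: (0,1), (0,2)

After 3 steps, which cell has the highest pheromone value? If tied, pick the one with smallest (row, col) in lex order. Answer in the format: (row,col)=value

Answer: (0,2)=3

Derivation:
Step 1: ant0:(0,1)->E->(0,2) | ant1:(0,2)->E->(0,3)
  grid max=2 at (3,2)
Step 2: ant0:(0,2)->E->(0,3) | ant1:(0,3)->W->(0,2)
  grid max=2 at (0,2)
Step 3: ant0:(0,3)->W->(0,2) | ant1:(0,2)->E->(0,3)
  grid max=3 at (0,2)
Final grid:
  0 0 3 3
  0 0 0 0
  0 0 0 0
  0 0 0 0
Max pheromone 3 at (0,2)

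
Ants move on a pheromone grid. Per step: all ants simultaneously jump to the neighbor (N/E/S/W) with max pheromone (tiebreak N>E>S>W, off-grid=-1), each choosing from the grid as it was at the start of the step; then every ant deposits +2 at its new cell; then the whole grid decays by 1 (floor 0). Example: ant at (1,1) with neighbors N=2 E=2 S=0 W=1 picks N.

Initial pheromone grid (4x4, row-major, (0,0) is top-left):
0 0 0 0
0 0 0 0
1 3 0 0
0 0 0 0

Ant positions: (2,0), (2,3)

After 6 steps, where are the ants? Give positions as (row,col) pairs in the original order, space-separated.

Step 1: ant0:(2,0)->E->(2,1) | ant1:(2,3)->N->(1,3)
  grid max=4 at (2,1)
Step 2: ant0:(2,1)->N->(1,1) | ant1:(1,3)->N->(0,3)
  grid max=3 at (2,1)
Step 3: ant0:(1,1)->S->(2,1) | ant1:(0,3)->S->(1,3)
  grid max=4 at (2,1)
Step 4: ant0:(2,1)->N->(1,1) | ant1:(1,3)->N->(0,3)
  grid max=3 at (2,1)
Step 5: ant0:(1,1)->S->(2,1) | ant1:(0,3)->S->(1,3)
  grid max=4 at (2,1)
Step 6: ant0:(2,1)->N->(1,1) | ant1:(1,3)->N->(0,3)
  grid max=3 at (2,1)

(1,1) (0,3)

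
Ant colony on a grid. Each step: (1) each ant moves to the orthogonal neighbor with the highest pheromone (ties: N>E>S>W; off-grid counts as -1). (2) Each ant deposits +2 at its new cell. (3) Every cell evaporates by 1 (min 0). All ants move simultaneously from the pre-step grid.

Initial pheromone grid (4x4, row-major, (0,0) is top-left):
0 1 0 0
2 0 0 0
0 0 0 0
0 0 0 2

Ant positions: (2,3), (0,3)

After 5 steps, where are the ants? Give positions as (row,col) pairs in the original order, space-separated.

Step 1: ant0:(2,3)->S->(3,3) | ant1:(0,3)->S->(1,3)
  grid max=3 at (3,3)
Step 2: ant0:(3,3)->N->(2,3) | ant1:(1,3)->N->(0,3)
  grid max=2 at (3,3)
Step 3: ant0:(2,3)->S->(3,3) | ant1:(0,3)->S->(1,3)
  grid max=3 at (3,3)
Step 4: ant0:(3,3)->N->(2,3) | ant1:(1,3)->N->(0,3)
  grid max=2 at (3,3)
Step 5: ant0:(2,3)->S->(3,3) | ant1:(0,3)->S->(1,3)
  grid max=3 at (3,3)

(3,3) (1,3)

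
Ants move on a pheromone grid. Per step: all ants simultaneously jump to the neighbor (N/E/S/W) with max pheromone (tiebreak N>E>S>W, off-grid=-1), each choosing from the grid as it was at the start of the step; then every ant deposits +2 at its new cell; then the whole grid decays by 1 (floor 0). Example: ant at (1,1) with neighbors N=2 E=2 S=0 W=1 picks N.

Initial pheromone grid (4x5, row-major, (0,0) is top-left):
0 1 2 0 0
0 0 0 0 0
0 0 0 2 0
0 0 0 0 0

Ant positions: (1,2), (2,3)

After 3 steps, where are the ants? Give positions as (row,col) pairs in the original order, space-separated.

Step 1: ant0:(1,2)->N->(0,2) | ant1:(2,3)->N->(1,3)
  grid max=3 at (0,2)
Step 2: ant0:(0,2)->E->(0,3) | ant1:(1,3)->S->(2,3)
  grid max=2 at (0,2)
Step 3: ant0:(0,3)->W->(0,2) | ant1:(2,3)->N->(1,3)
  grid max=3 at (0,2)

(0,2) (1,3)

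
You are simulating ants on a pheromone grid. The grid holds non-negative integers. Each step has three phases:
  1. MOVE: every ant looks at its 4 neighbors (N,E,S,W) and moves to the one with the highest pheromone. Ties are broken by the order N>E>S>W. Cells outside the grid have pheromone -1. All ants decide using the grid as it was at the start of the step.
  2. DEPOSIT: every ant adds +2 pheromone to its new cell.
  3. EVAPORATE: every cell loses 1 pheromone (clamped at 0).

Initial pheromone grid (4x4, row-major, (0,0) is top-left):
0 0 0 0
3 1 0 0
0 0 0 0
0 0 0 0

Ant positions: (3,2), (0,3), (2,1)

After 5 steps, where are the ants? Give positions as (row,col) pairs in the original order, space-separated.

Step 1: ant0:(3,2)->N->(2,2) | ant1:(0,3)->S->(1,3) | ant2:(2,1)->N->(1,1)
  grid max=2 at (1,0)
Step 2: ant0:(2,2)->N->(1,2) | ant1:(1,3)->N->(0,3) | ant2:(1,1)->W->(1,0)
  grid max=3 at (1,0)
Step 3: ant0:(1,2)->W->(1,1) | ant1:(0,3)->S->(1,3) | ant2:(1,0)->E->(1,1)
  grid max=4 at (1,1)
Step 4: ant0:(1,1)->W->(1,0) | ant1:(1,3)->N->(0,3) | ant2:(1,1)->W->(1,0)
  grid max=5 at (1,0)
Step 5: ant0:(1,0)->E->(1,1) | ant1:(0,3)->S->(1,3) | ant2:(1,0)->E->(1,1)
  grid max=6 at (1,1)

(1,1) (1,3) (1,1)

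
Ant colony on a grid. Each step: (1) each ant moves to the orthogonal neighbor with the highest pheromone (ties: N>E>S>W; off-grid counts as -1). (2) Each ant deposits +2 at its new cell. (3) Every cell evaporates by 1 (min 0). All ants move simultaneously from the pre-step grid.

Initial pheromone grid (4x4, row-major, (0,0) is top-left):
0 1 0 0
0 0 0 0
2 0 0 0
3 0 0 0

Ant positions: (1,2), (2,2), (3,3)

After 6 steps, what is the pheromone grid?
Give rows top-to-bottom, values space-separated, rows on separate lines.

After step 1: ants at (0,2),(1,2),(2,3)
  0 0 1 0
  0 0 1 0
  1 0 0 1
  2 0 0 0
After step 2: ants at (1,2),(0,2),(1,3)
  0 0 2 0
  0 0 2 1
  0 0 0 0
  1 0 0 0
After step 3: ants at (0,2),(1,2),(1,2)
  0 0 3 0
  0 0 5 0
  0 0 0 0
  0 0 0 0
After step 4: ants at (1,2),(0,2),(0,2)
  0 0 6 0
  0 0 6 0
  0 0 0 0
  0 0 0 0
After step 5: ants at (0,2),(1,2),(1,2)
  0 0 7 0
  0 0 9 0
  0 0 0 0
  0 0 0 0
After step 6: ants at (1,2),(0,2),(0,2)
  0 0 10 0
  0 0 10 0
  0 0 0 0
  0 0 0 0

0 0 10 0
0 0 10 0
0 0 0 0
0 0 0 0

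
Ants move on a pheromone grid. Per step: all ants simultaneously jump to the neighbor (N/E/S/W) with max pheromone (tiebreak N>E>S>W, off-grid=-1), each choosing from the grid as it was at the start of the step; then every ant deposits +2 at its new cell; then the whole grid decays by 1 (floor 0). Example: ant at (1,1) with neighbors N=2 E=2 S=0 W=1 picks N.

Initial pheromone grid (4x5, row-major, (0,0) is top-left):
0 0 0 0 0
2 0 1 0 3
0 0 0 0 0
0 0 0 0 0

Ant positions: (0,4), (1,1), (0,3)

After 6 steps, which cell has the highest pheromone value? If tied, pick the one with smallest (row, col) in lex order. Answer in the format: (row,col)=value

Step 1: ant0:(0,4)->S->(1,4) | ant1:(1,1)->W->(1,0) | ant2:(0,3)->E->(0,4)
  grid max=4 at (1,4)
Step 2: ant0:(1,4)->N->(0,4) | ant1:(1,0)->N->(0,0) | ant2:(0,4)->S->(1,4)
  grid max=5 at (1,4)
Step 3: ant0:(0,4)->S->(1,4) | ant1:(0,0)->S->(1,0) | ant2:(1,4)->N->(0,4)
  grid max=6 at (1,4)
Step 4: ant0:(1,4)->N->(0,4) | ant1:(1,0)->N->(0,0) | ant2:(0,4)->S->(1,4)
  grid max=7 at (1,4)
Step 5: ant0:(0,4)->S->(1,4) | ant1:(0,0)->S->(1,0) | ant2:(1,4)->N->(0,4)
  grid max=8 at (1,4)
Step 6: ant0:(1,4)->N->(0,4) | ant1:(1,0)->N->(0,0) | ant2:(0,4)->S->(1,4)
  grid max=9 at (1,4)
Final grid:
  1 0 0 0 6
  2 0 0 0 9
  0 0 0 0 0
  0 0 0 0 0
Max pheromone 9 at (1,4)

Answer: (1,4)=9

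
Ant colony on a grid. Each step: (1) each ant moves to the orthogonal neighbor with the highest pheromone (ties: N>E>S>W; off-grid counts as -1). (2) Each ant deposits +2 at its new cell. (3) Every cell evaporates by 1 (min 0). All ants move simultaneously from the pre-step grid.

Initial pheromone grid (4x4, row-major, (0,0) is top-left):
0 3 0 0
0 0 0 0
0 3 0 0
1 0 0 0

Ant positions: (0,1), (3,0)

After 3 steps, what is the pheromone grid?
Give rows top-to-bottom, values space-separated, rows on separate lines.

After step 1: ants at (0,2),(2,0)
  0 2 1 0
  0 0 0 0
  1 2 0 0
  0 0 0 0
After step 2: ants at (0,1),(2,1)
  0 3 0 0
  0 0 0 0
  0 3 0 0
  0 0 0 0
After step 3: ants at (0,2),(1,1)
  0 2 1 0
  0 1 0 0
  0 2 0 0
  0 0 0 0

0 2 1 0
0 1 0 0
0 2 0 0
0 0 0 0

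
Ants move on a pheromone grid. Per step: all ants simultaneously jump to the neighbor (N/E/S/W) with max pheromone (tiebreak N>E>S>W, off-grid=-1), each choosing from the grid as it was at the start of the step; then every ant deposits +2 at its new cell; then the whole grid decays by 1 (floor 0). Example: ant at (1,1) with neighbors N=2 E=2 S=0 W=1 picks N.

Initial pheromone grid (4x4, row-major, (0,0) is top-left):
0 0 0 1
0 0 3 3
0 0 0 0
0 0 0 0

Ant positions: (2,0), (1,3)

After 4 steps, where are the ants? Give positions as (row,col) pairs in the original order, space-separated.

Step 1: ant0:(2,0)->N->(1,0) | ant1:(1,3)->W->(1,2)
  grid max=4 at (1,2)
Step 2: ant0:(1,0)->N->(0,0) | ant1:(1,2)->E->(1,3)
  grid max=3 at (1,2)
Step 3: ant0:(0,0)->E->(0,1) | ant1:(1,3)->W->(1,2)
  grid max=4 at (1,2)
Step 4: ant0:(0,1)->E->(0,2) | ant1:(1,2)->E->(1,3)
  grid max=3 at (1,2)

(0,2) (1,3)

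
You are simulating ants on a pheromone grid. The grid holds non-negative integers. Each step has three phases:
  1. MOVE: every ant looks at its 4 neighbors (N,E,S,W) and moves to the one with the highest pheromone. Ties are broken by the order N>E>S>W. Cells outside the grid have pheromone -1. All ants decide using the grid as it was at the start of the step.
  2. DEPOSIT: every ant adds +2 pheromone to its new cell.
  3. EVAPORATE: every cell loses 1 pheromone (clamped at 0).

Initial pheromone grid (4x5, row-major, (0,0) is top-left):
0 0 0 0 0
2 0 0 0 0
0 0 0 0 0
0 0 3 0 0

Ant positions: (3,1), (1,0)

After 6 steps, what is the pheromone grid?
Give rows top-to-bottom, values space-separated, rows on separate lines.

After step 1: ants at (3,2),(0,0)
  1 0 0 0 0
  1 0 0 0 0
  0 0 0 0 0
  0 0 4 0 0
After step 2: ants at (2,2),(1,0)
  0 0 0 0 0
  2 0 0 0 0
  0 0 1 0 0
  0 0 3 0 0
After step 3: ants at (3,2),(0,0)
  1 0 0 0 0
  1 0 0 0 0
  0 0 0 0 0
  0 0 4 0 0
After step 4: ants at (2,2),(1,0)
  0 0 0 0 0
  2 0 0 0 0
  0 0 1 0 0
  0 0 3 0 0
After step 5: ants at (3,2),(0,0)
  1 0 0 0 0
  1 0 0 0 0
  0 0 0 0 0
  0 0 4 0 0
After step 6: ants at (2,2),(1,0)
  0 0 0 0 0
  2 0 0 0 0
  0 0 1 0 0
  0 0 3 0 0

0 0 0 0 0
2 0 0 0 0
0 0 1 0 0
0 0 3 0 0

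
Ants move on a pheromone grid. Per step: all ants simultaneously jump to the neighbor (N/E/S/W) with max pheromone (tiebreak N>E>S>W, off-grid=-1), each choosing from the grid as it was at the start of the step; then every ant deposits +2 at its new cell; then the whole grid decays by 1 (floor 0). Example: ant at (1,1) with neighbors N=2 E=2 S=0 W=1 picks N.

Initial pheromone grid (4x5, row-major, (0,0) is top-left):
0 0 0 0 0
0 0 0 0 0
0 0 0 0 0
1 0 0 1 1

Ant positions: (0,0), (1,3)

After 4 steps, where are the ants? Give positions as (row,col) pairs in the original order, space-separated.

Step 1: ant0:(0,0)->E->(0,1) | ant1:(1,3)->N->(0,3)
  grid max=1 at (0,1)
Step 2: ant0:(0,1)->E->(0,2) | ant1:(0,3)->E->(0,4)
  grid max=1 at (0,2)
Step 3: ant0:(0,2)->E->(0,3) | ant1:(0,4)->S->(1,4)
  grid max=1 at (0,3)
Step 4: ant0:(0,3)->E->(0,4) | ant1:(1,4)->N->(0,4)
  grid max=3 at (0,4)

(0,4) (0,4)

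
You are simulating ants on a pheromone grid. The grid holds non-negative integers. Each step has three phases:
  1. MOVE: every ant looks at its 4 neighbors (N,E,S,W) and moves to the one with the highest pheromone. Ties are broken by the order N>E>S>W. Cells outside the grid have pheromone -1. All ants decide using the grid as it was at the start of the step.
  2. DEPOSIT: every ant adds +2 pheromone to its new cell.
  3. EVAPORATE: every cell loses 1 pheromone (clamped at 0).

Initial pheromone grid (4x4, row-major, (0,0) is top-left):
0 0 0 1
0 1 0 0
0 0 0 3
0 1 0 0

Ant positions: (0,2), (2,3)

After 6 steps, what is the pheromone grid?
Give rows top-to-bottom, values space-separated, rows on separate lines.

After step 1: ants at (0,3),(1,3)
  0 0 0 2
  0 0 0 1
  0 0 0 2
  0 0 0 0
After step 2: ants at (1,3),(0,3)
  0 0 0 3
  0 0 0 2
  0 0 0 1
  0 0 0 0
After step 3: ants at (0,3),(1,3)
  0 0 0 4
  0 0 0 3
  0 0 0 0
  0 0 0 0
After step 4: ants at (1,3),(0,3)
  0 0 0 5
  0 0 0 4
  0 0 0 0
  0 0 0 0
After step 5: ants at (0,3),(1,3)
  0 0 0 6
  0 0 0 5
  0 0 0 0
  0 0 0 0
After step 6: ants at (1,3),(0,3)
  0 0 0 7
  0 0 0 6
  0 0 0 0
  0 0 0 0

0 0 0 7
0 0 0 6
0 0 0 0
0 0 0 0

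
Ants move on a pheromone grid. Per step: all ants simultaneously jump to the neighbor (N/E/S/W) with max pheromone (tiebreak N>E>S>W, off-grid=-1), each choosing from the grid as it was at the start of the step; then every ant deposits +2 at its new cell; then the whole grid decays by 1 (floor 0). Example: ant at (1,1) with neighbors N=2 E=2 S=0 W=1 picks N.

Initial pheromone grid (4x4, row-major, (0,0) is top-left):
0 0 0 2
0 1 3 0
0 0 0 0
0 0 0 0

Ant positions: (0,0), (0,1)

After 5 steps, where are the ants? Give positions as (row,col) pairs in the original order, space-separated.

Step 1: ant0:(0,0)->E->(0,1) | ant1:(0,1)->S->(1,1)
  grid max=2 at (1,1)
Step 2: ant0:(0,1)->S->(1,1) | ant1:(1,1)->E->(1,2)
  grid max=3 at (1,1)
Step 3: ant0:(1,1)->E->(1,2) | ant1:(1,2)->W->(1,1)
  grid max=4 at (1,1)
Step 4: ant0:(1,2)->W->(1,1) | ant1:(1,1)->E->(1,2)
  grid max=5 at (1,1)
Step 5: ant0:(1,1)->E->(1,2) | ant1:(1,2)->W->(1,1)
  grid max=6 at (1,1)

(1,2) (1,1)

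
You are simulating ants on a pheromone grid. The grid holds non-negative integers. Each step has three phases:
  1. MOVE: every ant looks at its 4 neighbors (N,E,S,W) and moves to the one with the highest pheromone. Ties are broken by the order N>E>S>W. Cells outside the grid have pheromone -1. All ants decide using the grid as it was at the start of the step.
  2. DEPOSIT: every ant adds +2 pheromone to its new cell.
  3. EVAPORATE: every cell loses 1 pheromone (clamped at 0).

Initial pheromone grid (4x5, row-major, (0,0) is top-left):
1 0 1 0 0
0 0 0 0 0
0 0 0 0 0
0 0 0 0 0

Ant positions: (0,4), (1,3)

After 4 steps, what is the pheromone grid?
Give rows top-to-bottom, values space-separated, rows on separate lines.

After step 1: ants at (1,4),(0,3)
  0 0 0 1 0
  0 0 0 0 1
  0 0 0 0 0
  0 0 0 0 0
After step 2: ants at (0,4),(0,4)
  0 0 0 0 3
  0 0 0 0 0
  0 0 0 0 0
  0 0 0 0 0
After step 3: ants at (1,4),(1,4)
  0 0 0 0 2
  0 0 0 0 3
  0 0 0 0 0
  0 0 0 0 0
After step 4: ants at (0,4),(0,4)
  0 0 0 0 5
  0 0 0 0 2
  0 0 0 0 0
  0 0 0 0 0

0 0 0 0 5
0 0 0 0 2
0 0 0 0 0
0 0 0 0 0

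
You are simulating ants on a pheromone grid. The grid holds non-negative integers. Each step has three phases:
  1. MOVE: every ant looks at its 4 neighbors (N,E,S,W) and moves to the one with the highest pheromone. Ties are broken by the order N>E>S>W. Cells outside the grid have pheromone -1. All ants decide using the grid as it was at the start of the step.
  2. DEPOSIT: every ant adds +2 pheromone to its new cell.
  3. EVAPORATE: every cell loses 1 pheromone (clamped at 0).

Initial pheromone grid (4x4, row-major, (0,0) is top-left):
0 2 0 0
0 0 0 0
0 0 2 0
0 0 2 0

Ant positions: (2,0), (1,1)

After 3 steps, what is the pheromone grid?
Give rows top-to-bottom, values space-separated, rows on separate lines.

After step 1: ants at (1,0),(0,1)
  0 3 0 0
  1 0 0 0
  0 0 1 0
  0 0 1 0
After step 2: ants at (0,0),(0,2)
  1 2 1 0
  0 0 0 0
  0 0 0 0
  0 0 0 0
After step 3: ants at (0,1),(0,1)
  0 5 0 0
  0 0 0 0
  0 0 0 0
  0 0 0 0

0 5 0 0
0 0 0 0
0 0 0 0
0 0 0 0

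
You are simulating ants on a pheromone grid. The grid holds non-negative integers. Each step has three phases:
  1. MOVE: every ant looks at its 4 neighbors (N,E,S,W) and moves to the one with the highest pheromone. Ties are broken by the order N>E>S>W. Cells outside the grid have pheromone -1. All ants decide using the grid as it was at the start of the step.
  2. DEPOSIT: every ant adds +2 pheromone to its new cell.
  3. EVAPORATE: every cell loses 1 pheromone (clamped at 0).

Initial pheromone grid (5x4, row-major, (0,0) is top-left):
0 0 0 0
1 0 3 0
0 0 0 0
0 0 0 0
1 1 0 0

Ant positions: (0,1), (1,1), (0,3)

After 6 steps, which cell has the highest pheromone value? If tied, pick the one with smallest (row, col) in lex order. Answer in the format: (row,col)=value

Answer: (1,2)=15

Derivation:
Step 1: ant0:(0,1)->E->(0,2) | ant1:(1,1)->E->(1,2) | ant2:(0,3)->S->(1,3)
  grid max=4 at (1,2)
Step 2: ant0:(0,2)->S->(1,2) | ant1:(1,2)->N->(0,2) | ant2:(1,3)->W->(1,2)
  grid max=7 at (1,2)
Step 3: ant0:(1,2)->N->(0,2) | ant1:(0,2)->S->(1,2) | ant2:(1,2)->N->(0,2)
  grid max=8 at (1,2)
Step 4: ant0:(0,2)->S->(1,2) | ant1:(1,2)->N->(0,2) | ant2:(0,2)->S->(1,2)
  grid max=11 at (1,2)
Step 5: ant0:(1,2)->N->(0,2) | ant1:(0,2)->S->(1,2) | ant2:(1,2)->N->(0,2)
  grid max=12 at (1,2)
Step 6: ant0:(0,2)->S->(1,2) | ant1:(1,2)->N->(0,2) | ant2:(0,2)->S->(1,2)
  grid max=15 at (1,2)
Final grid:
  0 0 10 0
  0 0 15 0
  0 0 0 0
  0 0 0 0
  0 0 0 0
Max pheromone 15 at (1,2)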